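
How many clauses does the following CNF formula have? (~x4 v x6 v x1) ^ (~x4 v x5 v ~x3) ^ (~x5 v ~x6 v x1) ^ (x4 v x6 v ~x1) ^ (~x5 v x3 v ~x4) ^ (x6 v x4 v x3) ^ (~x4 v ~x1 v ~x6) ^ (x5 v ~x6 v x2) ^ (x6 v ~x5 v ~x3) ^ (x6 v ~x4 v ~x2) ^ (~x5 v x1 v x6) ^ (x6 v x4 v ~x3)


Each group enclosed in parentheses joined by ^ is one clause.
Counting the conjuncts: 12 clauses.

12


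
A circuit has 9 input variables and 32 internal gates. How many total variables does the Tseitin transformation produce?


The Tseitin transformation introduces one auxiliary variable per gate.
Total variables = inputs + gates = 9 + 32 = 41.

41


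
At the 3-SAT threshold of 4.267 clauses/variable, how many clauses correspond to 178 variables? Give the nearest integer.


The 3-SAT phase transition occurs at approximately 4.267 clauses per variable.
m = 4.267 * 178 = 759.526.
Rounded to nearest integer: 760.

760


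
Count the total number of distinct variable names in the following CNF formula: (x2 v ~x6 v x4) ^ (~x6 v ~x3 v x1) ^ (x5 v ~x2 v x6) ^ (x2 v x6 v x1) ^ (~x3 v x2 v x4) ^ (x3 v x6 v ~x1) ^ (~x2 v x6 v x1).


Identify each distinct variable in the formula.
Variables found: x1, x2, x3, x4, x5, x6.
Total distinct variables = 6.

6


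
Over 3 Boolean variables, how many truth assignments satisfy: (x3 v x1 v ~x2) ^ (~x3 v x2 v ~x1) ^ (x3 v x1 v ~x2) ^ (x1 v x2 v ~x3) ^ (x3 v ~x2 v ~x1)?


Enumerate all 8 truth assignments over 3 variables.
Test each against every clause.
Satisfying assignments found: 4.

4


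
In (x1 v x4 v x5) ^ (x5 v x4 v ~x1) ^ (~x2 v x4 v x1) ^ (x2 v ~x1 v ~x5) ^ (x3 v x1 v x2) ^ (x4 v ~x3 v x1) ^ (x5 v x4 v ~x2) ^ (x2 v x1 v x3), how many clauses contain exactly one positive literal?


A definite clause has exactly one positive literal.
Clause 1: 3 positive -> not definite
Clause 2: 2 positive -> not definite
Clause 3: 2 positive -> not definite
Clause 4: 1 positive -> definite
Clause 5: 3 positive -> not definite
Clause 6: 2 positive -> not definite
Clause 7: 2 positive -> not definite
Clause 8: 3 positive -> not definite
Definite clause count = 1.

1


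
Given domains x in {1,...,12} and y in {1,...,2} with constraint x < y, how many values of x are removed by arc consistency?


For the constraint x < y, x needs a supporting value in y's domain.
x can be at most 1 (one less than y's maximum).
Valid x values from domain: 1 out of 12.
Pruned = 12 - 1 = 11.

11


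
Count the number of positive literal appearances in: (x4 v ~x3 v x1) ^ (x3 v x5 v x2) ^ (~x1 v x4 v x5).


Scan each clause for unnegated literals.
Clause 1: 2 positive; Clause 2: 3 positive; Clause 3: 2 positive.
Total positive literal occurrences = 7.

7


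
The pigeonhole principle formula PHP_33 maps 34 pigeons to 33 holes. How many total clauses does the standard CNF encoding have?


The PHP encoding has two parts:
1) At-least-one-hole clauses: 34 (one per pigeon, each with 33 literals).
2) At-most-one-pigeon-per-hole clauses: 33 holes * C(34,2) = 33 * 561 = 18513.
Total clauses = 34 + 18513 = 18547.

18547


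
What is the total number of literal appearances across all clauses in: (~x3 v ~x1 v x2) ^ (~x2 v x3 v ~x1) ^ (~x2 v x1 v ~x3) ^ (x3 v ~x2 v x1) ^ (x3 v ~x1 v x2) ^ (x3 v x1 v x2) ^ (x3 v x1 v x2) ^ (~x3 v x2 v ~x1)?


Clause lengths: 3, 3, 3, 3, 3, 3, 3, 3.
Sum = 3 + 3 + 3 + 3 + 3 + 3 + 3 + 3 = 24.

24


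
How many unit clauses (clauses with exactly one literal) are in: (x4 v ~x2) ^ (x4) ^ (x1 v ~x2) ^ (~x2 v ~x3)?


A unit clause contains exactly one literal.
Unit clauses found: (x4).
Count = 1.

1


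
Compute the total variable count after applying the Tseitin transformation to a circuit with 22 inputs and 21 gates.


The Tseitin transformation introduces one auxiliary variable per gate.
Total variables = inputs + gates = 22 + 21 = 43.

43


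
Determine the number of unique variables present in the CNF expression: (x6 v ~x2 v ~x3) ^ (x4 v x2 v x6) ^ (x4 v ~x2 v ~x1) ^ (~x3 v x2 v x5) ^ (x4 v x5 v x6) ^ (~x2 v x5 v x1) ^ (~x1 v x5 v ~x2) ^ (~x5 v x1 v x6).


Identify each distinct variable in the formula.
Variables found: x1, x2, x3, x4, x5, x6.
Total distinct variables = 6.

6


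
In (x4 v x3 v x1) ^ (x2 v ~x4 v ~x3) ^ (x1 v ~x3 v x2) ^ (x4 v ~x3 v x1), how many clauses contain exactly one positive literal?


A definite clause has exactly one positive literal.
Clause 1: 3 positive -> not definite
Clause 2: 1 positive -> definite
Clause 3: 2 positive -> not definite
Clause 4: 2 positive -> not definite
Definite clause count = 1.

1


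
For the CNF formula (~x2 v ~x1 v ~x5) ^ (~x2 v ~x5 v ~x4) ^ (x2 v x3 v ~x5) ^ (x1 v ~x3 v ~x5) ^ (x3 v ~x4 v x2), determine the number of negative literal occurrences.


Scan each clause for negated literals.
Clause 1: 3 negative; Clause 2: 3 negative; Clause 3: 1 negative; Clause 4: 2 negative; Clause 5: 1 negative.
Total negative literal occurrences = 10.

10


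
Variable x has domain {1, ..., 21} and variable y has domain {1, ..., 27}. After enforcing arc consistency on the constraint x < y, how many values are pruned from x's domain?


For the constraint x < y, x needs a supporting value in y's domain.
x can be at most 26 (one less than y's maximum).
Valid x values from domain: 21 out of 21.
Pruned = 21 - 21 = 0.

0


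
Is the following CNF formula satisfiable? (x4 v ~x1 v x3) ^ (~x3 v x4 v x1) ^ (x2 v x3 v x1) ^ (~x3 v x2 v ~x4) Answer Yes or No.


Check all 16 possible truth assignments.
Number of satisfying assignments found: 8.
The formula is satisfiable.

Yes


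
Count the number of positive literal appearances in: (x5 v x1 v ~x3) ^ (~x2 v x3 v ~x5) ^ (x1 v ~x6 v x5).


Scan each clause for unnegated literals.
Clause 1: 2 positive; Clause 2: 1 positive; Clause 3: 2 positive.
Total positive literal occurrences = 5.

5


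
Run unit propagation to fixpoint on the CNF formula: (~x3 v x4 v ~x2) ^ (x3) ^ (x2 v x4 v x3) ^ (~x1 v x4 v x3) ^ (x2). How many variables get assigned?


Unit propagation repeatedly assigns the literal in any unit clause, then simplifies.
Assignments in order: x3 = T, x2 = T, x4 = T.
No further unit clauses remain.
Total variables assigned = 3.

3


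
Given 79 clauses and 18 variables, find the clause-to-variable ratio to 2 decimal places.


Clause-to-variable ratio = clauses / variables.
79 / 18 = 4.39.

4.39


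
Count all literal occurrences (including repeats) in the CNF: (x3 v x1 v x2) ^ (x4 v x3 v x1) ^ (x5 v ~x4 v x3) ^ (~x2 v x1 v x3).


Clause lengths: 3, 3, 3, 3.
Sum = 3 + 3 + 3 + 3 = 12.

12


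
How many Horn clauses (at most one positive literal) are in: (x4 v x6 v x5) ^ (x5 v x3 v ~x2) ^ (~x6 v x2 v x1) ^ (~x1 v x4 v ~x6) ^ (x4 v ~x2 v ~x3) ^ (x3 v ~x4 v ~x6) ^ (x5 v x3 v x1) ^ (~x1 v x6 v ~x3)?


A Horn clause has at most one positive literal.
Clause 1: 3 positive lit(s) -> not Horn
Clause 2: 2 positive lit(s) -> not Horn
Clause 3: 2 positive lit(s) -> not Horn
Clause 4: 1 positive lit(s) -> Horn
Clause 5: 1 positive lit(s) -> Horn
Clause 6: 1 positive lit(s) -> Horn
Clause 7: 3 positive lit(s) -> not Horn
Clause 8: 1 positive lit(s) -> Horn
Total Horn clauses = 4.

4


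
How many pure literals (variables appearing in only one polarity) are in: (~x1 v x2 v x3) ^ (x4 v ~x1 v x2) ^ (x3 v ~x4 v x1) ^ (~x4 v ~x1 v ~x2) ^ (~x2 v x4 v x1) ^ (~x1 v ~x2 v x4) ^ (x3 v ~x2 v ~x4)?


A pure literal appears in only one polarity across all clauses.
Pure literals: x3 (positive only).
Count = 1.

1


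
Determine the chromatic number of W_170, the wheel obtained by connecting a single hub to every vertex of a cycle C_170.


W_170 consists of the cycle C_170 together with a hub vertex adjacent to every cycle vertex.
The cycle C_170 needs 2 colors (even cycle -> 2).
The hub is adjacent to every cycle vertex, so it must receive a new color distinct from all of them.
Chromatic number = 2 + 1 = 3.

3


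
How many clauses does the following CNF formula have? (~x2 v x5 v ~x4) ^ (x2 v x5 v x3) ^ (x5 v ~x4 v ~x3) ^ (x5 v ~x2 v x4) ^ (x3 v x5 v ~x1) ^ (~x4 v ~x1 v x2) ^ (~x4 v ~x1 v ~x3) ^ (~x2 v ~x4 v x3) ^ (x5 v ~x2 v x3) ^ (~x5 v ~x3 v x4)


Each group enclosed in parentheses joined by ^ is one clause.
Counting the conjuncts: 10 clauses.

10


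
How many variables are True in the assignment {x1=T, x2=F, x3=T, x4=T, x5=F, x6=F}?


The weight is the number of variables assigned True.
True variables: x1, x3, x4.
Weight = 3.

3


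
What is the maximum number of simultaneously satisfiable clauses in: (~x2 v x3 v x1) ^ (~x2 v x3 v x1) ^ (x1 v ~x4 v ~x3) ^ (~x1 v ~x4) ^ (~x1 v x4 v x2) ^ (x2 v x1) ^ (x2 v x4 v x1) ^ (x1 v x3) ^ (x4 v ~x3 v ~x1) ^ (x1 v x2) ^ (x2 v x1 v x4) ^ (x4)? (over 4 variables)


Enumerate all 16 truth assignments.
For each, count how many of the 12 clauses are satisfied.
The formula is not fully satisfiable, so the maximum is below 12.
Maximum simultaneously satisfiable clauses = 11.

11


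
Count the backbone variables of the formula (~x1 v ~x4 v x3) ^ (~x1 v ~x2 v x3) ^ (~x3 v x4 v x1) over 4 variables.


Find all satisfying assignments: 11 model(s).
Check which variables have the same value in every model.
No variable is fixed across all models.
Backbone size = 0.

0


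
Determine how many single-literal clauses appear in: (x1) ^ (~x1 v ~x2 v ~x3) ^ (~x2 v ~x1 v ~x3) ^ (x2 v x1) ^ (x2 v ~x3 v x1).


A unit clause contains exactly one literal.
Unit clauses found: (x1).
Count = 1.

1


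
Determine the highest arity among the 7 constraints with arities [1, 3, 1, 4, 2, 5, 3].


The arities are: 1, 3, 1, 4, 2, 5, 3.
Scan for the maximum value.
Maximum arity = 5.

5


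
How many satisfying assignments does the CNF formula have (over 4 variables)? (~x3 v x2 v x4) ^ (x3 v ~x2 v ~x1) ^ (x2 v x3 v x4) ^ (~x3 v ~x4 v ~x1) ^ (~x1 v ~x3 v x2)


Enumerate all 16 truth assignments over 4 variables.
Test each against every clause.
Satisfying assignments found: 8.

8


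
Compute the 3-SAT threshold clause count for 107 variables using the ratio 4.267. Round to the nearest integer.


The 3-SAT phase transition occurs at approximately 4.267 clauses per variable.
m = 4.267 * 107 = 456.569.
Rounded to nearest integer: 457.

457


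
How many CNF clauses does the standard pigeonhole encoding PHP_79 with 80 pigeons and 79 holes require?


The PHP encoding has two parts:
1) At-least-one-hole clauses: 80 (one per pigeon, each with 79 literals).
2) At-most-one-pigeon-per-hole clauses: 79 holes * C(80,2) = 79 * 3160 = 249640.
Total clauses = 80 + 249640 = 249720.

249720


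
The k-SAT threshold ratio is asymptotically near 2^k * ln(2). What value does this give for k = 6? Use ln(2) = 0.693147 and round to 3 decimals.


Using the asymptotic formula: threshold ~ 2^k * ln(2).
2^6 = 64.
64 * 0.693147 = 44.361.

44.361


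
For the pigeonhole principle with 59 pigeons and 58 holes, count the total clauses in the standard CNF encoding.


The PHP encoding has two parts:
1) At-least-one-hole clauses: 59 (one per pigeon, each with 58 literals).
2) At-most-one-pigeon-per-hole clauses: 58 holes * C(59,2) = 58 * 1711 = 99238.
Total clauses = 59 + 99238 = 99297.

99297


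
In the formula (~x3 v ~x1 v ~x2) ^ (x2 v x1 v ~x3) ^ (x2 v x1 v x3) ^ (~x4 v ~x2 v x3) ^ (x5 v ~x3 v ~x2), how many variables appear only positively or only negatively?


A pure literal appears in only one polarity across all clauses.
Pure literals: x4 (negative only), x5 (positive only).
Count = 2.

2


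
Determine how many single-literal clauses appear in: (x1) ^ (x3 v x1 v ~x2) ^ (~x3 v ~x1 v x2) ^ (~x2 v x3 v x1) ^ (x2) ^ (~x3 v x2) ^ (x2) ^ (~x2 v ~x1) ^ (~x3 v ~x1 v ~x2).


A unit clause contains exactly one literal.
Unit clauses found: (x1), (x2), (x2).
Count = 3.

3


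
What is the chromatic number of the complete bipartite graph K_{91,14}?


K_{91,14} is bipartite by definition: the two parts are independent sets, with every edge crossing between them.
Color all vertices in one part with color 1 and all vertices in the other part with color 2.
Since the graph has at least one edge, one color does not suffice.
Chromatic number = 2.

2


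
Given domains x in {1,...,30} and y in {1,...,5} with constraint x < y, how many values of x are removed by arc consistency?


For the constraint x < y, x needs a supporting value in y's domain.
x can be at most 4 (one less than y's maximum).
Valid x values from domain: 4 out of 30.
Pruned = 30 - 4 = 26.

26


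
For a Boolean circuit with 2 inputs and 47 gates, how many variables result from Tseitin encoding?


The Tseitin transformation introduces one auxiliary variable per gate.
Total variables = inputs + gates = 2 + 47 = 49.

49


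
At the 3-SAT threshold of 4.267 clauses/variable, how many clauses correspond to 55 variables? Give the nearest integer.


The 3-SAT phase transition occurs at approximately 4.267 clauses per variable.
m = 4.267 * 55 = 234.685.
Rounded to nearest integer: 235.

235


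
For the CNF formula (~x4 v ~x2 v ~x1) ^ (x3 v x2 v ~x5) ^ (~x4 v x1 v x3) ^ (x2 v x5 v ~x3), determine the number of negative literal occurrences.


Scan each clause for negated literals.
Clause 1: 3 negative; Clause 2: 1 negative; Clause 3: 1 negative; Clause 4: 1 negative.
Total negative literal occurrences = 6.

6


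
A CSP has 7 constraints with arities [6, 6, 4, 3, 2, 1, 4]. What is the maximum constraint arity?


The arities are: 6, 6, 4, 3, 2, 1, 4.
Scan for the maximum value.
Maximum arity = 6.

6


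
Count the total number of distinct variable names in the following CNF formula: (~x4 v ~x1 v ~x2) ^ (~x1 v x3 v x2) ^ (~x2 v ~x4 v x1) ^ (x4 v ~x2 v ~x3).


Identify each distinct variable in the formula.
Variables found: x1, x2, x3, x4.
Total distinct variables = 4.

4


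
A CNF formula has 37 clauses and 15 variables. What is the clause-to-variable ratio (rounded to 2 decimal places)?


Clause-to-variable ratio = clauses / variables.
37 / 15 = 2.47.

2.47


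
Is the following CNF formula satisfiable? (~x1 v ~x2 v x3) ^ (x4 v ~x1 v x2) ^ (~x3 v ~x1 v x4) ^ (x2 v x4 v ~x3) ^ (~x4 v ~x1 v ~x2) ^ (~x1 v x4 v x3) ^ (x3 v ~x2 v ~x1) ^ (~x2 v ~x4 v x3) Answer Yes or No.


Check all 16 possible truth assignments.
Number of satisfying assignments found: 8.
The formula is satisfiable.

Yes


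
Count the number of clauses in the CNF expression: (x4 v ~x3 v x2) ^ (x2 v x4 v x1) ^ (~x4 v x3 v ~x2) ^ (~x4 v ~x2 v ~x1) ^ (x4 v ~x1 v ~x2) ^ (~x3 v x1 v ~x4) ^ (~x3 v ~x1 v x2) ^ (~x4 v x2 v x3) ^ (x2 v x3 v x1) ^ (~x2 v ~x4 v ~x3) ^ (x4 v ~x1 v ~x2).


Each group enclosed in parentheses joined by ^ is one clause.
Counting the conjuncts: 11 clauses.

11


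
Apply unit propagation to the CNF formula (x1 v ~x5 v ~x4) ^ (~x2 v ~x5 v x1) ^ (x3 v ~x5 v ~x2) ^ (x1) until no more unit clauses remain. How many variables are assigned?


Unit propagation repeatedly assigns the literal in any unit clause, then simplifies.
Assignments in order: x1 = T.
No further unit clauses remain.
Total variables assigned = 1.

1


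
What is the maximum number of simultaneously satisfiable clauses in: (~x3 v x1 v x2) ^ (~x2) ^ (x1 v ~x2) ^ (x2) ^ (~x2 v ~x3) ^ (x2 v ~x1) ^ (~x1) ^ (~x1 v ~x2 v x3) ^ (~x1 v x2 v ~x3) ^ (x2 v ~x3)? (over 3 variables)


Enumerate all 8 truth assignments.
For each, count how many of the 10 clauses are satisfied.
The formula is not fully satisfiable, so the maximum is below 10.
Maximum simultaneously satisfiable clauses = 9.

9


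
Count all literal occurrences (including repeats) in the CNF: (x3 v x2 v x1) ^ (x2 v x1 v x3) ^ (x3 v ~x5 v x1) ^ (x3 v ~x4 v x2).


Clause lengths: 3, 3, 3, 3.
Sum = 3 + 3 + 3 + 3 = 12.

12


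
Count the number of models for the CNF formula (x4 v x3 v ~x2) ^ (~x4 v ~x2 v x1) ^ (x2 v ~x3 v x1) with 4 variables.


Enumerate all 16 truth assignments over 4 variables.
Test each against every clause.
Satisfying assignments found: 10.

10


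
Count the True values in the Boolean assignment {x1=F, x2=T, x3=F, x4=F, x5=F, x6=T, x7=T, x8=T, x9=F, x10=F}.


The weight is the number of variables assigned True.
True variables: x2, x6, x7, x8.
Weight = 4.

4


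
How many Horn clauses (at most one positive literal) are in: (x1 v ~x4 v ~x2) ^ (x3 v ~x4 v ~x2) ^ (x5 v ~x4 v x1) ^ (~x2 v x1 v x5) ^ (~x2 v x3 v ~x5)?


A Horn clause has at most one positive literal.
Clause 1: 1 positive lit(s) -> Horn
Clause 2: 1 positive lit(s) -> Horn
Clause 3: 2 positive lit(s) -> not Horn
Clause 4: 2 positive lit(s) -> not Horn
Clause 5: 1 positive lit(s) -> Horn
Total Horn clauses = 3.

3


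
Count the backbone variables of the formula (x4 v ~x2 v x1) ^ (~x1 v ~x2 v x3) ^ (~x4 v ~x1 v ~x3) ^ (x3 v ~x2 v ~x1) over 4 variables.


Find all satisfying assignments: 10 model(s).
Check which variables have the same value in every model.
No variable is fixed across all models.
Backbone size = 0.

0


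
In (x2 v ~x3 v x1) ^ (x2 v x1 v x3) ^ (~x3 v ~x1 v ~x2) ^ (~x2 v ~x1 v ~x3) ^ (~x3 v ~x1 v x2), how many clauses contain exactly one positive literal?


A definite clause has exactly one positive literal.
Clause 1: 2 positive -> not definite
Clause 2: 3 positive -> not definite
Clause 3: 0 positive -> not definite
Clause 4: 0 positive -> not definite
Clause 5: 1 positive -> definite
Definite clause count = 1.

1


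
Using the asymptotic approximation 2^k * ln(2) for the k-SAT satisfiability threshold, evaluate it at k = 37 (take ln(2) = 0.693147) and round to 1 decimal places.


Using the asymptotic formula: threshold ~ 2^k * ln(2).
2^37 = 137438953472.
137438953472 * 0.693147 = 95265398282.3.

95265398282.3


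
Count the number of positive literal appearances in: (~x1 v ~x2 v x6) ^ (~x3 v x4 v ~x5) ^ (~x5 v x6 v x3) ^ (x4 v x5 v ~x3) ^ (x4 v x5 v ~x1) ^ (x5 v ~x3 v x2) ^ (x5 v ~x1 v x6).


Scan each clause for unnegated literals.
Clause 1: 1 positive; Clause 2: 1 positive; Clause 3: 2 positive; Clause 4: 2 positive; Clause 5: 2 positive; Clause 6: 2 positive; Clause 7: 2 positive.
Total positive literal occurrences = 12.

12


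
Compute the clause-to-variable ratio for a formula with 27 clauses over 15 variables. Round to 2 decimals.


Clause-to-variable ratio = clauses / variables.
27 / 15 = 1.8.

1.8


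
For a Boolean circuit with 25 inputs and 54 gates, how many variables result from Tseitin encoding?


The Tseitin transformation introduces one auxiliary variable per gate.
Total variables = inputs + gates = 25 + 54 = 79.

79


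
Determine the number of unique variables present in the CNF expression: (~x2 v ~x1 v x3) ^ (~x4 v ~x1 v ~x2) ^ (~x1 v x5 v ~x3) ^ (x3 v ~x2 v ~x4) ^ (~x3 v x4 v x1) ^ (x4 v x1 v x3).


Identify each distinct variable in the formula.
Variables found: x1, x2, x3, x4, x5.
Total distinct variables = 5.

5


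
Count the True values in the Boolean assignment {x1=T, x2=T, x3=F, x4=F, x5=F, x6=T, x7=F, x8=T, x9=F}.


The weight is the number of variables assigned True.
True variables: x1, x2, x6, x8.
Weight = 4.

4


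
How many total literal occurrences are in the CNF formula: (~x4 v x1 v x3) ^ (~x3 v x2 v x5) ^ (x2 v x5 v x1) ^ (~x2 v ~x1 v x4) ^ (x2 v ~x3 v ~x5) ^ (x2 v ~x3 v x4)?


Clause lengths: 3, 3, 3, 3, 3, 3.
Sum = 3 + 3 + 3 + 3 + 3 + 3 = 18.

18


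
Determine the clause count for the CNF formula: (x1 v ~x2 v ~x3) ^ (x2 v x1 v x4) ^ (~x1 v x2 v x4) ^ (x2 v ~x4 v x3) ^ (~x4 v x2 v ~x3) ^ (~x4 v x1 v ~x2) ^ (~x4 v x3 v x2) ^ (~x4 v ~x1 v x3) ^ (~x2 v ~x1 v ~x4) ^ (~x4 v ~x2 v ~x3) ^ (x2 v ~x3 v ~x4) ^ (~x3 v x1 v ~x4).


Each group enclosed in parentheses joined by ^ is one clause.
Counting the conjuncts: 12 clauses.

12


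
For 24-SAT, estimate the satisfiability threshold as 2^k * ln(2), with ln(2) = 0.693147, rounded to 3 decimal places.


Using the asymptotic formula: threshold ~ 2^k * ln(2).
2^24 = 16777216.
16777216 * 0.693147 = 11629076.939.

11629076.939


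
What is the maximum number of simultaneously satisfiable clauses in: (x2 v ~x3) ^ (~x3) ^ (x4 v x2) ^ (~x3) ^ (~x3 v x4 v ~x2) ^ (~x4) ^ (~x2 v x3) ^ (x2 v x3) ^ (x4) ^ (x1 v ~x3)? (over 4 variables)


Enumerate all 16 truth assignments.
For each, count how many of the 10 clauses are satisfied.
The formula is not fully satisfiable, so the maximum is below 10.
Maximum simultaneously satisfiable clauses = 8.

8


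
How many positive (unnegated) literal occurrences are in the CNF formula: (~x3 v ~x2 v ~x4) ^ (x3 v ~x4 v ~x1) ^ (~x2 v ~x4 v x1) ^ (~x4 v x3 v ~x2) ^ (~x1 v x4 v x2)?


Scan each clause for unnegated literals.
Clause 1: 0 positive; Clause 2: 1 positive; Clause 3: 1 positive; Clause 4: 1 positive; Clause 5: 2 positive.
Total positive literal occurrences = 5.

5


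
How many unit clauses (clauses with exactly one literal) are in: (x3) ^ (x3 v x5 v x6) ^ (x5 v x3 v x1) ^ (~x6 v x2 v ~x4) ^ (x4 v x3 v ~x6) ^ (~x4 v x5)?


A unit clause contains exactly one literal.
Unit clauses found: (x3).
Count = 1.

1


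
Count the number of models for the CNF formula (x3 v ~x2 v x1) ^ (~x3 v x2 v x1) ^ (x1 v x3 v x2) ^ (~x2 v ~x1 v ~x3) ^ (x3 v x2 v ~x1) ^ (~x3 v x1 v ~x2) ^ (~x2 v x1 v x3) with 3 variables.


Enumerate all 8 truth assignments over 3 variables.
Test each against every clause.
Satisfying assignments found: 2.

2


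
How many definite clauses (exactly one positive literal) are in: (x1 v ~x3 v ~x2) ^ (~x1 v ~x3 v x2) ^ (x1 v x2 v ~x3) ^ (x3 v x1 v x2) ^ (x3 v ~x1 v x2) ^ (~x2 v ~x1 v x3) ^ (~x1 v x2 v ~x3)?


A definite clause has exactly one positive literal.
Clause 1: 1 positive -> definite
Clause 2: 1 positive -> definite
Clause 3: 2 positive -> not definite
Clause 4: 3 positive -> not definite
Clause 5: 2 positive -> not definite
Clause 6: 1 positive -> definite
Clause 7: 1 positive -> definite
Definite clause count = 4.

4


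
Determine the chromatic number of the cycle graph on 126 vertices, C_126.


A cycle on an even number of vertices is bipartite: alternate two colors around the cycle.
Since 126 is even, two colors suffice, and at least two are needed because the graph has edges.
Chromatic number = 2.

2


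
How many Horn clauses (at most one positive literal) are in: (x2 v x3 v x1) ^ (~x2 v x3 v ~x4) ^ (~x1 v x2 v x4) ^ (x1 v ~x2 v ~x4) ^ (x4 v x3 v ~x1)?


A Horn clause has at most one positive literal.
Clause 1: 3 positive lit(s) -> not Horn
Clause 2: 1 positive lit(s) -> Horn
Clause 3: 2 positive lit(s) -> not Horn
Clause 4: 1 positive lit(s) -> Horn
Clause 5: 2 positive lit(s) -> not Horn
Total Horn clauses = 2.

2


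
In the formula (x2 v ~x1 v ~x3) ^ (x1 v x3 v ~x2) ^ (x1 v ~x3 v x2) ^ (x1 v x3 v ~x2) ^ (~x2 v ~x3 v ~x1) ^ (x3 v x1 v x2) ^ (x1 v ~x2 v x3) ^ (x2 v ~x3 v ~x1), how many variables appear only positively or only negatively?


A pure literal appears in only one polarity across all clauses.
No pure literals found.
Count = 0.

0


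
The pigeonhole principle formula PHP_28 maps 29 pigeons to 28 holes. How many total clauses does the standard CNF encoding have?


The PHP encoding has two parts:
1) At-least-one-hole clauses: 29 (one per pigeon, each with 28 literals).
2) At-most-one-pigeon-per-hole clauses: 28 holes * C(29,2) = 28 * 406 = 11368.
Total clauses = 29 + 11368 = 11397.

11397


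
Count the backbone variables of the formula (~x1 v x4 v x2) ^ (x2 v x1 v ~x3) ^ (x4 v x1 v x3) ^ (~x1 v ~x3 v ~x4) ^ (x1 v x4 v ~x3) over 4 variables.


Find all satisfying assignments: 7 model(s).
Check which variables have the same value in every model.
No variable is fixed across all models.
Backbone size = 0.

0


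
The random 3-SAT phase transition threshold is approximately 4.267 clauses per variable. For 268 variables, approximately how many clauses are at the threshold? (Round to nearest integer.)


The 3-SAT phase transition occurs at approximately 4.267 clauses per variable.
m = 4.267 * 268 = 1143.556.
Rounded to nearest integer: 1144.

1144


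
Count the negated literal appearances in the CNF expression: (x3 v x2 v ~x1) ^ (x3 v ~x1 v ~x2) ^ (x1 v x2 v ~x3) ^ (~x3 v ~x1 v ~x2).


Scan each clause for negated literals.
Clause 1: 1 negative; Clause 2: 2 negative; Clause 3: 1 negative; Clause 4: 3 negative.
Total negative literal occurrences = 7.

7


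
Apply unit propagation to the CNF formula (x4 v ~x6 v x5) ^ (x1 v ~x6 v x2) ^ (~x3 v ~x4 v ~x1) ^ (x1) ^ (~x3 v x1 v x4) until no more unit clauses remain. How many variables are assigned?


Unit propagation repeatedly assigns the literal in any unit clause, then simplifies.
Assignments in order: x1 = T.
No further unit clauses remain.
Total variables assigned = 1.

1


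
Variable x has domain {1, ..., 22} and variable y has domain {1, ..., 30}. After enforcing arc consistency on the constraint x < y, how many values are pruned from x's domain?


For the constraint x < y, x needs a supporting value in y's domain.
x can be at most 29 (one less than y's maximum).
Valid x values from domain: 22 out of 22.
Pruned = 22 - 22 = 0.

0


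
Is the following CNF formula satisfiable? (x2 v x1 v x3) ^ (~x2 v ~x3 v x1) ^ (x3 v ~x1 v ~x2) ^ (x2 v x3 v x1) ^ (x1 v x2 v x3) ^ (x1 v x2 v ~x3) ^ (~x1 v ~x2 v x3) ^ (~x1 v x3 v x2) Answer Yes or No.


Check all 8 possible truth assignments.
Number of satisfying assignments found: 3.
The formula is satisfiable.

Yes


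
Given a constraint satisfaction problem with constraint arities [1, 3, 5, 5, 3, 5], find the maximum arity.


The arities are: 1, 3, 5, 5, 3, 5.
Scan for the maximum value.
Maximum arity = 5.

5


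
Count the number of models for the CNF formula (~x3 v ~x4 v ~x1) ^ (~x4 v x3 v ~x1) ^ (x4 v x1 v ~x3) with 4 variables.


Enumerate all 16 truth assignments over 4 variables.
Test each against every clause.
Satisfying assignments found: 10.

10


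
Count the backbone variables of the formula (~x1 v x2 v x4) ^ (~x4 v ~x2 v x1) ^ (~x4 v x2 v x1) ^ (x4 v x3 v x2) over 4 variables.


Find all satisfying assignments: 9 model(s).
Check which variables have the same value in every model.
No variable is fixed across all models.
Backbone size = 0.

0


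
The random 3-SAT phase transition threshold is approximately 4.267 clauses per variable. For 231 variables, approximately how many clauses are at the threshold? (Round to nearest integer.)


The 3-SAT phase transition occurs at approximately 4.267 clauses per variable.
m = 4.267 * 231 = 985.677.
Rounded to nearest integer: 986.

986


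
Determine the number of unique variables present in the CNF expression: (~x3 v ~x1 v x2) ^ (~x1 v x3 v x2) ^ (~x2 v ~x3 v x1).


Identify each distinct variable in the formula.
Variables found: x1, x2, x3.
Total distinct variables = 3.

3


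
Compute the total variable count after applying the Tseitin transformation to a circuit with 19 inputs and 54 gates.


The Tseitin transformation introduces one auxiliary variable per gate.
Total variables = inputs + gates = 19 + 54 = 73.

73


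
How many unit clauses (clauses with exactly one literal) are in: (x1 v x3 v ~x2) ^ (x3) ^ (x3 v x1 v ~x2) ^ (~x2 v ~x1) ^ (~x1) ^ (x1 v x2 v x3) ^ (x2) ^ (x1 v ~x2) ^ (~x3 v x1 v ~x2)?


A unit clause contains exactly one literal.
Unit clauses found: (x3), (~x1), (x2).
Count = 3.

3


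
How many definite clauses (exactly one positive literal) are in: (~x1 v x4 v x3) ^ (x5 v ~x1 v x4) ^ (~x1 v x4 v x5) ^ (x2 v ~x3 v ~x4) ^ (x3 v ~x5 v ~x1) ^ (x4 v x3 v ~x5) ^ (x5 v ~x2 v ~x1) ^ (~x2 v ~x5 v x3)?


A definite clause has exactly one positive literal.
Clause 1: 2 positive -> not definite
Clause 2: 2 positive -> not definite
Clause 3: 2 positive -> not definite
Clause 4: 1 positive -> definite
Clause 5: 1 positive -> definite
Clause 6: 2 positive -> not definite
Clause 7: 1 positive -> definite
Clause 8: 1 positive -> definite
Definite clause count = 4.

4


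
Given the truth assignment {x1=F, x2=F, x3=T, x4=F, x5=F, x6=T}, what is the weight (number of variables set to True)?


The weight is the number of variables assigned True.
True variables: x3, x6.
Weight = 2.

2


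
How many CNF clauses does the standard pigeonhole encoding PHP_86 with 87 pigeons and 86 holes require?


The PHP encoding has two parts:
1) At-least-one-hole clauses: 87 (one per pigeon, each with 86 literals).
2) At-most-one-pigeon-per-hole clauses: 86 holes * C(87,2) = 86 * 3741 = 321726.
Total clauses = 87 + 321726 = 321813.

321813


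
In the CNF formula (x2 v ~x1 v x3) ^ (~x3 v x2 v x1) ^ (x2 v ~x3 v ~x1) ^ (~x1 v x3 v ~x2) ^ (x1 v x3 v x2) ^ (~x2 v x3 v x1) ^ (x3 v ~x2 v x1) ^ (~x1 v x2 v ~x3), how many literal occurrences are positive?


Scan each clause for unnegated literals.
Clause 1: 2 positive; Clause 2: 2 positive; Clause 3: 1 positive; Clause 4: 1 positive; Clause 5: 3 positive; Clause 6: 2 positive; Clause 7: 2 positive; Clause 8: 1 positive.
Total positive literal occurrences = 14.

14


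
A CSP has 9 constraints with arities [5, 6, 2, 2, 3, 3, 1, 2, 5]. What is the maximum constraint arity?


The arities are: 5, 6, 2, 2, 3, 3, 1, 2, 5.
Scan for the maximum value.
Maximum arity = 6.

6


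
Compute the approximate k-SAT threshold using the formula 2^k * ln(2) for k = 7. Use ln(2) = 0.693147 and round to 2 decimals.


Using the asymptotic formula: threshold ~ 2^k * ln(2).
2^7 = 128.
128 * 0.693147 = 88.72.

88.72


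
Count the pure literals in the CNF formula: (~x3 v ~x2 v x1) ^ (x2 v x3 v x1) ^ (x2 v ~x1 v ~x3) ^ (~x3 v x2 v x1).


A pure literal appears in only one polarity across all clauses.
No pure literals found.
Count = 0.

0


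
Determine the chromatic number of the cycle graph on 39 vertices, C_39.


An odd cycle cannot be 2-colored: alternating two colors around the cycle returns to the start with a conflict.
Since 39 is odd, three colors are required (and three suffice).
Chromatic number = 3.

3


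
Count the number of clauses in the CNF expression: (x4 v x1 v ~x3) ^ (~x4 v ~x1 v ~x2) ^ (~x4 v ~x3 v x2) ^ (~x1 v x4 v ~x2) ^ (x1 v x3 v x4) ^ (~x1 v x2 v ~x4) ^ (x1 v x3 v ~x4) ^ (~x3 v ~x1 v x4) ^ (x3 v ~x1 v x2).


Each group enclosed in parentheses joined by ^ is one clause.
Counting the conjuncts: 9 clauses.

9


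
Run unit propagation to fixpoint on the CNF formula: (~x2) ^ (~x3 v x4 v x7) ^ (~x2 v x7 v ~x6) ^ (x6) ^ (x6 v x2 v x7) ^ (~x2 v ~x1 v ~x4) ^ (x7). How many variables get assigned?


Unit propagation repeatedly assigns the literal in any unit clause, then simplifies.
Assignments in order: x2 = F, x6 = T, x7 = T.
No further unit clauses remain.
Total variables assigned = 3.

3


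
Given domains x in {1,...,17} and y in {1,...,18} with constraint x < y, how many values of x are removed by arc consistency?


For the constraint x < y, x needs a supporting value in y's domain.
x can be at most 17 (one less than y's maximum).
Valid x values from domain: 17 out of 17.
Pruned = 17 - 17 = 0.

0


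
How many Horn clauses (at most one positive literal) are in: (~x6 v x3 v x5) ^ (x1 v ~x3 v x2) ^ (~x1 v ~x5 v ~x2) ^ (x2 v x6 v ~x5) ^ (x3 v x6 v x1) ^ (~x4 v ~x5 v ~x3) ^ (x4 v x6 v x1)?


A Horn clause has at most one positive literal.
Clause 1: 2 positive lit(s) -> not Horn
Clause 2: 2 positive lit(s) -> not Horn
Clause 3: 0 positive lit(s) -> Horn
Clause 4: 2 positive lit(s) -> not Horn
Clause 5: 3 positive lit(s) -> not Horn
Clause 6: 0 positive lit(s) -> Horn
Clause 7: 3 positive lit(s) -> not Horn
Total Horn clauses = 2.

2


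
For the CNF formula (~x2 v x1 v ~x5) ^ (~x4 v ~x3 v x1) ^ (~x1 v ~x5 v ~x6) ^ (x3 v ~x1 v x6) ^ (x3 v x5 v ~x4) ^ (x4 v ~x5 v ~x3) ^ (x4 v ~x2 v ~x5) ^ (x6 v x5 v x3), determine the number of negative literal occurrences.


Scan each clause for negated literals.
Clause 1: 2 negative; Clause 2: 2 negative; Clause 3: 3 negative; Clause 4: 1 negative; Clause 5: 1 negative; Clause 6: 2 negative; Clause 7: 2 negative; Clause 8: 0 negative.
Total negative literal occurrences = 13.

13


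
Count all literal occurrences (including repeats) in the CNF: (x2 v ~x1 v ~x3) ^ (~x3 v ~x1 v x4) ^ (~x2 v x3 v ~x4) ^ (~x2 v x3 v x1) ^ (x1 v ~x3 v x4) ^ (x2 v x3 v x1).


Clause lengths: 3, 3, 3, 3, 3, 3.
Sum = 3 + 3 + 3 + 3 + 3 + 3 = 18.

18


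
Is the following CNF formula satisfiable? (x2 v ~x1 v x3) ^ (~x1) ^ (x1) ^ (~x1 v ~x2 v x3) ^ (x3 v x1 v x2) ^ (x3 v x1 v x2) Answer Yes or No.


Check all 8 possible truth assignments.
Number of satisfying assignments found: 0.
The formula is unsatisfiable.

No


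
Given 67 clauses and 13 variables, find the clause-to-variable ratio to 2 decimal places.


Clause-to-variable ratio = clauses / variables.
67 / 13 = 5.15.

5.15


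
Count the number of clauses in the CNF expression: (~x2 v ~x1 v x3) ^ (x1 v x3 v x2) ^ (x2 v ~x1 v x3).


Each group enclosed in parentheses joined by ^ is one clause.
Counting the conjuncts: 3 clauses.

3


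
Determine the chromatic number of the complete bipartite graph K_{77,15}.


K_{77,15} is bipartite by definition: the two parts are independent sets, with every edge crossing between them.
Color all vertices in one part with color 1 and all vertices in the other part with color 2.
Since the graph has at least one edge, one color does not suffice.
Chromatic number = 2.

2


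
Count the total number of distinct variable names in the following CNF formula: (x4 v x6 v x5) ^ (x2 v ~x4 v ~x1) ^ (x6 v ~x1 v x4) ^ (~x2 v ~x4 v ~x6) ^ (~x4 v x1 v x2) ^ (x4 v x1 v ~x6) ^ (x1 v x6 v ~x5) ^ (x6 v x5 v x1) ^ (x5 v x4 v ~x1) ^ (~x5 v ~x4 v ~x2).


Identify each distinct variable in the formula.
Variables found: x1, x2, x4, x5, x6.
Total distinct variables = 5.

5


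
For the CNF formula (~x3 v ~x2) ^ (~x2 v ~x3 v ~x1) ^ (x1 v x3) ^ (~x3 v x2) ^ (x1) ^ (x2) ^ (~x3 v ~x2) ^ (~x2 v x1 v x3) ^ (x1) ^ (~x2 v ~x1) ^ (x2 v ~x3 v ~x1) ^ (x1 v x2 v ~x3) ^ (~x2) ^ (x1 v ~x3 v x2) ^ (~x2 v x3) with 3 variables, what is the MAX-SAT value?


Enumerate all 8 truth assignments.
For each, count how many of the 15 clauses are satisfied.
The formula is not fully satisfiable, so the maximum is below 15.
Maximum simultaneously satisfiable clauses = 14.

14


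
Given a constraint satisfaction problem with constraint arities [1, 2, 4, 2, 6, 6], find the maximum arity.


The arities are: 1, 2, 4, 2, 6, 6.
Scan for the maximum value.
Maximum arity = 6.

6


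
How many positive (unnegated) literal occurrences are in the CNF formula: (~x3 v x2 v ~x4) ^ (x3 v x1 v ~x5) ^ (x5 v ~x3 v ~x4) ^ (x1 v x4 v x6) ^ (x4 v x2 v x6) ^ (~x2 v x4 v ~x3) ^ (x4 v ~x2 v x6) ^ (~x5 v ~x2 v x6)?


Scan each clause for unnegated literals.
Clause 1: 1 positive; Clause 2: 2 positive; Clause 3: 1 positive; Clause 4: 3 positive; Clause 5: 3 positive; Clause 6: 1 positive; Clause 7: 2 positive; Clause 8: 1 positive.
Total positive literal occurrences = 14.

14


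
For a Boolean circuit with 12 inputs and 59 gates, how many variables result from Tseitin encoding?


The Tseitin transformation introduces one auxiliary variable per gate.
Total variables = inputs + gates = 12 + 59 = 71.

71


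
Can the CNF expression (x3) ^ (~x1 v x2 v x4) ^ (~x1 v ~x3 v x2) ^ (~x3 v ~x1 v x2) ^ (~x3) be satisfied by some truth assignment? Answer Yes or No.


Check all 16 possible truth assignments.
Number of satisfying assignments found: 0.
The formula is unsatisfiable.

No


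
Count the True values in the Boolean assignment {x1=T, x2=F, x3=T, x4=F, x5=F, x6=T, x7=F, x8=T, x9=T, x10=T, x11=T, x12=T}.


The weight is the number of variables assigned True.
True variables: x1, x3, x6, x8, x9, x10, x11, x12.
Weight = 8.

8


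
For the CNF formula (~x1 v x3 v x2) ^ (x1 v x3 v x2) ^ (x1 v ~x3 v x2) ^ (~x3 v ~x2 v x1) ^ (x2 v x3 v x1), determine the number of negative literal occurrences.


Scan each clause for negated literals.
Clause 1: 1 negative; Clause 2: 0 negative; Clause 3: 1 negative; Clause 4: 2 negative; Clause 5: 0 negative.
Total negative literal occurrences = 4.

4


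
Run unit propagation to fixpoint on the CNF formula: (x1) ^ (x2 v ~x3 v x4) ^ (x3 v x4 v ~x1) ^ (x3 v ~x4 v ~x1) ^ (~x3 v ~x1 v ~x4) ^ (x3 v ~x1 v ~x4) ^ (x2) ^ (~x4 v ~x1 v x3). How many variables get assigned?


Unit propagation repeatedly assigns the literal in any unit clause, then simplifies.
Assignments in order: x1 = T, x2 = T.
No further unit clauses remain.
Total variables assigned = 2.

2


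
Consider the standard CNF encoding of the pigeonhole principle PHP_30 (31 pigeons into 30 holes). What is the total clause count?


The PHP encoding has two parts:
1) At-least-one-hole clauses: 31 (one per pigeon, each with 30 literals).
2) At-most-one-pigeon-per-hole clauses: 30 holes * C(31,2) = 30 * 465 = 13950.
Total clauses = 31 + 13950 = 13981.

13981


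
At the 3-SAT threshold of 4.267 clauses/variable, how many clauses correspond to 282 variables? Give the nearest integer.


The 3-SAT phase transition occurs at approximately 4.267 clauses per variable.
m = 4.267 * 282 = 1203.294.
Rounded to nearest integer: 1203.

1203


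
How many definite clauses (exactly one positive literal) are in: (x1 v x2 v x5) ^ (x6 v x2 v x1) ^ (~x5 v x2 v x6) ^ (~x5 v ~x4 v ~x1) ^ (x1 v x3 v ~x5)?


A definite clause has exactly one positive literal.
Clause 1: 3 positive -> not definite
Clause 2: 3 positive -> not definite
Clause 3: 2 positive -> not definite
Clause 4: 0 positive -> not definite
Clause 5: 2 positive -> not definite
Definite clause count = 0.

0


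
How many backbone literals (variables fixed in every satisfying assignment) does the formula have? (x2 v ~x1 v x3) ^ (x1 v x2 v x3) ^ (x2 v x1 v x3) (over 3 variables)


Find all satisfying assignments: 6 model(s).
Check which variables have the same value in every model.
No variable is fixed across all models.
Backbone size = 0.

0


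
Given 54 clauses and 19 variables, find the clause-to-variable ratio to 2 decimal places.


Clause-to-variable ratio = clauses / variables.
54 / 19 = 2.84.

2.84


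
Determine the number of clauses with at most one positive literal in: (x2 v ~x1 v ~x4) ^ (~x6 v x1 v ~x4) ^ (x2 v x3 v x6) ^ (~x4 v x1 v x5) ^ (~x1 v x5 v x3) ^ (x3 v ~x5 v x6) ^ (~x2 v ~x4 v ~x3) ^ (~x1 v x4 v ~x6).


A Horn clause has at most one positive literal.
Clause 1: 1 positive lit(s) -> Horn
Clause 2: 1 positive lit(s) -> Horn
Clause 3: 3 positive lit(s) -> not Horn
Clause 4: 2 positive lit(s) -> not Horn
Clause 5: 2 positive lit(s) -> not Horn
Clause 6: 2 positive lit(s) -> not Horn
Clause 7: 0 positive lit(s) -> Horn
Clause 8: 1 positive lit(s) -> Horn
Total Horn clauses = 4.

4


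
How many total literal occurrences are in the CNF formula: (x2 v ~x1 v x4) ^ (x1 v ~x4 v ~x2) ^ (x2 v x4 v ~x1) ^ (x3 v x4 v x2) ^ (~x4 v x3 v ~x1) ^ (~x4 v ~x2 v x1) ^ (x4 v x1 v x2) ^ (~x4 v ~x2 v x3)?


Clause lengths: 3, 3, 3, 3, 3, 3, 3, 3.
Sum = 3 + 3 + 3 + 3 + 3 + 3 + 3 + 3 = 24.

24


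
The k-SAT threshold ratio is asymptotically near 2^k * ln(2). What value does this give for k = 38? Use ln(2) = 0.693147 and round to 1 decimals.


Using the asymptotic formula: threshold ~ 2^k * ln(2).
2^38 = 274877906944.
274877906944 * 0.693147 = 190530796564.5.

190530796564.5


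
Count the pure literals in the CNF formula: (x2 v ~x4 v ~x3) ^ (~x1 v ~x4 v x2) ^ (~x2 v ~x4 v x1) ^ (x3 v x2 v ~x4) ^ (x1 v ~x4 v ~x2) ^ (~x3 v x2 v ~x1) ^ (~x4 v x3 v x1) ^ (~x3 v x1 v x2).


A pure literal appears in only one polarity across all clauses.
Pure literals: x4 (negative only).
Count = 1.

1


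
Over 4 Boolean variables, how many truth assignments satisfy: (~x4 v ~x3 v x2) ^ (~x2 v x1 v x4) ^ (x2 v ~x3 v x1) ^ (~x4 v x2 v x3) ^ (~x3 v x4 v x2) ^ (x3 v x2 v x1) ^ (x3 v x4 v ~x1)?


Enumerate all 16 truth assignments over 4 variables.
Test each against every clause.
Satisfying assignments found: 5.

5


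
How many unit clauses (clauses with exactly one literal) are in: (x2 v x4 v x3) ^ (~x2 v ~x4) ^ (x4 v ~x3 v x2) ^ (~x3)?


A unit clause contains exactly one literal.
Unit clauses found: (~x3).
Count = 1.

1
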